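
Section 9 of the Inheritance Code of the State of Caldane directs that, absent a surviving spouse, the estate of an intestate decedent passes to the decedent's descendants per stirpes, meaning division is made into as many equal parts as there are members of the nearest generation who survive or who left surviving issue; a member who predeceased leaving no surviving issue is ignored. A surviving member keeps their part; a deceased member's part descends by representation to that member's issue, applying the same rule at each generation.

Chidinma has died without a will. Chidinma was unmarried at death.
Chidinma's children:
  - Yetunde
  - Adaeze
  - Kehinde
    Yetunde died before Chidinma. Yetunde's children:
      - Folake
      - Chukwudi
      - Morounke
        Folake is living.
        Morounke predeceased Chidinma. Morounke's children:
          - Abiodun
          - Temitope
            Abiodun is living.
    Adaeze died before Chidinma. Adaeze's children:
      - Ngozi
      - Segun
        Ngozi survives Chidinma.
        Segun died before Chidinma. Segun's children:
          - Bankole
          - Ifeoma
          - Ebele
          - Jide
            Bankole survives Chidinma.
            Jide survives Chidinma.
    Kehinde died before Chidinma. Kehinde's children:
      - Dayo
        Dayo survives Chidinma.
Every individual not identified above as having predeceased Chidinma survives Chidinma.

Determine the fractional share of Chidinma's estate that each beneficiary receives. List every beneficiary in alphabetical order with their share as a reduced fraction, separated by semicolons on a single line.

Abiodun 1/18; Bankole 1/24; Chukwudi 1/9; Dayo 1/3; Ebele 1/24; Folake 1/9; Ifeoma 1/24; Jide 1/24; Ngozi 1/6; Temitope 1/18

There is no surviving spouse, so the entire estate passes to Chidinma's descendants per stirpes.
The estate is divided into 3 equal shares of 1/3 among Yetunde, Adaeze, Kehinde.
Yetunde predeceased; the 1/3 allotted to Yetunde's branch passes to Yetunde's issue by representation.
The 1/3 is divided into 3 equal shares of 1/9 among Folake, Chukwudi, Morounke.
Folake is living and takes 1/9.
Chukwudi is living and takes 1/9.
Morounke predeceased; the 1/9 allotted to Morounke's branch passes to Morounke's issue by representation.
The 1/9 is divided into 2 equal shares of 1/18 among Abiodun, Temitope.
Abiodun is living and takes 1/18.
Temitope is living and takes 1/18.
Adaeze predeceased; the 1/3 allotted to Adaeze's branch passes to Adaeze's issue by representation.
The 1/3 is divided into 2 equal shares of 1/6 among Ngozi, Segun.
Ngozi is living and takes 1/6.
Segun predeceased; the 1/6 allotted to Segun's branch passes to Segun's issue by representation.
The 1/6 is divided into 4 equal shares of 1/24 among Bankole, Ifeoma, Ebele, Jide.
Bankole is living and takes 1/24.
Ifeoma is living and takes 1/24.
Ebele is living and takes 1/24.
Jide is living and takes 1/24.
Kehinde predeceased; the 1/3 allotted to Kehinde's branch passes to Kehinde's issue by representation.
Dayo is the sole taker at this level and receives the full 1/3.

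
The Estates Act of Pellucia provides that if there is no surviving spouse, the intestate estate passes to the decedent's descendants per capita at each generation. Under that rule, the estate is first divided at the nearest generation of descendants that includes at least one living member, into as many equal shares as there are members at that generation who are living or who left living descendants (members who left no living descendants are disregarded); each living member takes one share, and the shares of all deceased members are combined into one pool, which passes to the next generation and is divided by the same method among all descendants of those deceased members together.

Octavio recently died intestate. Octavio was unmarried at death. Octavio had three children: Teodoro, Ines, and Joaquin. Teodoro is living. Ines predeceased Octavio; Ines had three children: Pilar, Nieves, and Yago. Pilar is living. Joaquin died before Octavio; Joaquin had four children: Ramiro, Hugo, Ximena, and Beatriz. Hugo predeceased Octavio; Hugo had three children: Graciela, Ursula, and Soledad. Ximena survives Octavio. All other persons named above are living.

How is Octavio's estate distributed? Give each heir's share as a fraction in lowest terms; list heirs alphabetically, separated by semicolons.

Beatriz 2/21; Graciela 2/63; Nieves 2/21; Pilar 2/21; Ramiro 2/21; Soledad 2/63; Teodoro 1/3; Ursula 2/63; Ximena 2/21; Yago 2/21

There is no surviving spouse, so the entire estate passes to Octavio's descendants per capita at each generation.
At generation 1 (Teodoro, Ines, Joaquin) there are 3 shares of (1)/3 = 1/3 each.
Living: Teodoro — each takes 1/3.
Deceased: Ines and Joaquin. Their combined 2/3 is pooled and carried to generation 2.
At generation 2 (Pilar, Nieves, Yago, Ramiro, Hugo, Ximena, Beatriz) there are 7 shares of (2/3)/7 = 2/21 each.
Living: Pilar, Nieves, Yago, Ramiro, Ximena, and Beatriz — each takes 2/21.
Deceased: Hugo. That 2/21 share is carried to generation 3.
At generation 3 (Graciela, Ursula, Soledad) there are 3 shares of (2/21)/3 = 2/63 each.
Living: Graciela, Ursula, and Soledad — each takes 2/63.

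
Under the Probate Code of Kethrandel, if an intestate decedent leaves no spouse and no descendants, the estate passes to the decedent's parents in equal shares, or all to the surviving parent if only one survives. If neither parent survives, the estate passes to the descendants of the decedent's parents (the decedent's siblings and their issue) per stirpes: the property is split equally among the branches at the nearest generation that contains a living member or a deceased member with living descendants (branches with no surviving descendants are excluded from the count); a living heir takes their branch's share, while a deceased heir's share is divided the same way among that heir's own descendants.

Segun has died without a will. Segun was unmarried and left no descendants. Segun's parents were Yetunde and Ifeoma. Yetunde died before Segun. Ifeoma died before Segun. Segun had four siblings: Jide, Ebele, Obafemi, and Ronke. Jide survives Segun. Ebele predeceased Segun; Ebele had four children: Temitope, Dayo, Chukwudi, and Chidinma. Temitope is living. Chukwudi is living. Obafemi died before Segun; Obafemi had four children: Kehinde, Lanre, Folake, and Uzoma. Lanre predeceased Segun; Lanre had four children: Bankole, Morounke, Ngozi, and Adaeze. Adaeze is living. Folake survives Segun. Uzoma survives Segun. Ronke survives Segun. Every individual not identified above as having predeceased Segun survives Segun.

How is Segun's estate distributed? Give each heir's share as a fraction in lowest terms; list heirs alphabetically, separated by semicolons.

Adaeze 1/64; Bankole 1/64; Chidinma 1/16; Chukwudi 1/16; Dayo 1/16; Folake 1/16; Jide 1/4; Kehinde 1/16; Morounke 1/64; Ngozi 1/64; Ronke 1/4; Temitope 1/16; Uzoma 1/16

Neither parent survives and there are no descendants, so the estate passes to Segun's siblings and their issue per stirpes.
The estate is divided into 4 equal shares of 1/4 among Jide, Ebele, Obafemi, Ronke.
Jide is living and takes 1/4.
Ebele predeceased; the 1/4 allotted to Ebele's branch passes to Ebele's issue by representation.
The 1/4 is divided into 4 equal shares of 1/16 among Temitope, Dayo, Chukwudi, Chidinma.
Temitope is living and takes 1/16.
Dayo is living and takes 1/16.
Chukwudi is living and takes 1/16.
Chidinma is living and takes 1/16.
Obafemi predeceased; the 1/4 allotted to Obafemi's branch passes to Obafemi's issue by representation.
The 1/4 is divided into 4 equal shares of 1/16 among Kehinde, Lanre, Folake, Uzoma.
Kehinde is living and takes 1/16.
Lanre predeceased; the 1/16 allotted to Lanre's branch passes to Lanre's issue by representation.
The 1/16 is divided into 4 equal shares of 1/64 among Bankole, Morounke, Ngozi, Adaeze.
Bankole is living and takes 1/64.
Morounke is living and takes 1/64.
Ngozi is living and takes 1/64.
Adaeze is living and takes 1/64.
Folake is living and takes 1/16.
Uzoma is living and takes 1/16.
Ronke is living and takes 1/4.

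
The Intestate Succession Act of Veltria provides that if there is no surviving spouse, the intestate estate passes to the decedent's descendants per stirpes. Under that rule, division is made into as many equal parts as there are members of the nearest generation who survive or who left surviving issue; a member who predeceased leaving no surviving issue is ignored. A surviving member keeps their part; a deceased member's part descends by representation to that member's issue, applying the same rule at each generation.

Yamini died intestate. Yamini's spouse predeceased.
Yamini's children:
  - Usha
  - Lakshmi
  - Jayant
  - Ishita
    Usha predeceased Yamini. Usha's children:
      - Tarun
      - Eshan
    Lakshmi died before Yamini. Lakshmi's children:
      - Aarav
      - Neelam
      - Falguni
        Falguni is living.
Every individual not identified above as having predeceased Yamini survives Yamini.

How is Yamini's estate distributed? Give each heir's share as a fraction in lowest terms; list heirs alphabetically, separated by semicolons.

Aarav 1/12; Eshan 1/8; Falguni 1/12; Ishita 1/4; Jayant 1/4; Neelam 1/12; Tarun 1/8

There is no surviving spouse, so the entire estate passes to Yamini's descendants per stirpes.
The estate is divided into 4 equal shares of 1/4 among Usha, Lakshmi, Jayant, Ishita.
Usha predeceased; the 1/4 allotted to Usha's branch passes to Usha's issue by representation.
The 1/4 is divided into 2 equal shares of 1/8 among Tarun, Eshan.
Tarun is living and takes 1/8.
Eshan is living and takes 1/8.
Lakshmi predeceased; the 1/4 allotted to Lakshmi's branch passes to Lakshmi's issue by representation.
The 1/4 is divided into 3 equal shares of 1/12 among Aarav, Neelam, Falguni.
Aarav is living and takes 1/12.
Neelam is living and takes 1/12.
Falguni is living and takes 1/12.
Jayant is living and takes 1/4.
Ishita is living and takes 1/4.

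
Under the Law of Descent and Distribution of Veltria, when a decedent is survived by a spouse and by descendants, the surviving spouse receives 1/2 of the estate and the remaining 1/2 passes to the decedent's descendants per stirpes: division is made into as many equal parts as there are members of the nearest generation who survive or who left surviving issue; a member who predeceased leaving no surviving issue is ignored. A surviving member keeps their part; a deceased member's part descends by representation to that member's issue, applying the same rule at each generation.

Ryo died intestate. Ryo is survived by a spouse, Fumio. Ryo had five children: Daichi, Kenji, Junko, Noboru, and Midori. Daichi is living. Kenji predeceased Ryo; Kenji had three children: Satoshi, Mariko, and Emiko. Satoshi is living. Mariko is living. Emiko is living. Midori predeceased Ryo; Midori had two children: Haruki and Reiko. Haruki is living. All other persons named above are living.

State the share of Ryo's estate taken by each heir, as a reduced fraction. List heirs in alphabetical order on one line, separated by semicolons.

Daichi 1/10; Emiko 1/30; Fumio 1/2; Haruki 1/20; Junko 1/10; Mariko 1/30; Noboru 1/10; Reiko 1/20; Satoshi 1/30

Fumio, as surviving spouse, takes 1/2.
The remaining 1/2 passes to Ryo's descendants per stirpes.
The 1/2 is divided into 5 equal shares of 1/10 among Daichi, Kenji, Junko, Noboru, Midori.
Daichi is living and takes 1/10.
Kenji predeceased; the 1/10 allotted to Kenji's branch passes to Kenji's issue by representation.
The 1/10 is divided into 3 equal shares of 1/30 among Satoshi, Mariko, Emiko.
Satoshi is living and takes 1/30.
Mariko is living and takes 1/30.
Emiko is living and takes 1/30.
Junko is living and takes 1/10.
Noboru is living and takes 1/10.
Midori predeceased; the 1/10 allotted to Midori's branch passes to Midori's issue by representation.
The 1/10 is divided into 2 equal shares of 1/20 among Haruki, Reiko.
Haruki is living and takes 1/20.
Reiko is living and takes 1/20.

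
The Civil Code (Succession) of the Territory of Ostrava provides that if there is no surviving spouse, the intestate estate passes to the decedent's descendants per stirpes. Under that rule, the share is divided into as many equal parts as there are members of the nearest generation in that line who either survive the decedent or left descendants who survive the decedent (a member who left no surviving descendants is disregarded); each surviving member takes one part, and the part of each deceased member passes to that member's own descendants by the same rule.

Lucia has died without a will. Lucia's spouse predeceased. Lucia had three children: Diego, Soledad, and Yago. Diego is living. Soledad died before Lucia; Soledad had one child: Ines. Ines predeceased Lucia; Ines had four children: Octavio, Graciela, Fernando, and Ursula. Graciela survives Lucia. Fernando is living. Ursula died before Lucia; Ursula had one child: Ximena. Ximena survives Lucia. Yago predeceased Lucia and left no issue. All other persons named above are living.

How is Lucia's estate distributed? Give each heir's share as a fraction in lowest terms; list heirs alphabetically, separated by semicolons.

Diego 1/2; Fernando 1/8; Graciela 1/8; Octavio 1/8; Ximena 1/8

There is no surviving spouse, so the entire estate passes to Lucia's descendants per stirpes.
Yago left no surviving issue, so that branch lapses and is disregarded.
The estate is divided into 2 equal shares of 1/2 among Diego, Soledad.
Diego is living and takes 1/2.
Soledad predeceased; the 1/2 allotted to Soledad's branch passes to Soledad's issue by representation.
Ines's line is the sole branch at this level, so the full 1/2 passes to Ines's issue by representation.
The 1/2 is divided into 4 equal shares of 1/8 among Octavio, Graciela, Fernando, Ursula.
Octavio is living and takes 1/8.
Graciela is living and takes 1/8.
Fernando is living and takes 1/8.
Ursula predeceased; the 1/8 allotted to Ursula's branch passes to Ursula's issue by representation.
Ximena is the sole taker at this level and receives the full 1/8.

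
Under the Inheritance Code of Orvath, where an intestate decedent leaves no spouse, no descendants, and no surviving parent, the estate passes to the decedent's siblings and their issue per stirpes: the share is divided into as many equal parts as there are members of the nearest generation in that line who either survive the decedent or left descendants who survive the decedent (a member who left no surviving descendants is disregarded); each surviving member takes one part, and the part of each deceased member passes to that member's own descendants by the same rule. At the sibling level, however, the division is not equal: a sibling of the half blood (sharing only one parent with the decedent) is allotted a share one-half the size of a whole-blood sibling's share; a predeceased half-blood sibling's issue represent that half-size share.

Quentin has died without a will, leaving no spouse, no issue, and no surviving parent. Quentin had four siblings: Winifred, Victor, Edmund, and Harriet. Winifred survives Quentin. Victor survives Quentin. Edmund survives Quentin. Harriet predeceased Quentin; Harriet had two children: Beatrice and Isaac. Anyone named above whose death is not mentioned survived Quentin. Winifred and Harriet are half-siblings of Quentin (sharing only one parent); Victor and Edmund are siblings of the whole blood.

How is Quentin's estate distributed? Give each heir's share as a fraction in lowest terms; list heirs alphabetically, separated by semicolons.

No spouse, descendants, or parent survives, so the estate passes to Quentin's siblings per stirpes.
Half-blood siblings count for one-half the weight of whole-blood siblings at the initial division.
Dividing 1 in proportion to weights (total weight 3): Winifred (weight 1/2) → 1/6; Victor (weight 1) → 1/3; Edmund (weight 1) → 1/3; Harriet (weight 1/2) → 1/6.
Winifred is living and takes 1/6.
Victor is living and takes 1/3.
Edmund is living and takes 1/3.
Harriet predeceased; the 1/6 allotted to Harriet's branch passes to Harriet's issue by representation.
The 1/6 is divided into 2 equal shares of 1/12 among Beatrice, Isaac.
Beatrice is living and takes 1/12.
Isaac is living and takes 1/12.

Beatrice 1/12; Edmund 1/3; Isaac 1/12; Victor 1/3; Winifred 1/6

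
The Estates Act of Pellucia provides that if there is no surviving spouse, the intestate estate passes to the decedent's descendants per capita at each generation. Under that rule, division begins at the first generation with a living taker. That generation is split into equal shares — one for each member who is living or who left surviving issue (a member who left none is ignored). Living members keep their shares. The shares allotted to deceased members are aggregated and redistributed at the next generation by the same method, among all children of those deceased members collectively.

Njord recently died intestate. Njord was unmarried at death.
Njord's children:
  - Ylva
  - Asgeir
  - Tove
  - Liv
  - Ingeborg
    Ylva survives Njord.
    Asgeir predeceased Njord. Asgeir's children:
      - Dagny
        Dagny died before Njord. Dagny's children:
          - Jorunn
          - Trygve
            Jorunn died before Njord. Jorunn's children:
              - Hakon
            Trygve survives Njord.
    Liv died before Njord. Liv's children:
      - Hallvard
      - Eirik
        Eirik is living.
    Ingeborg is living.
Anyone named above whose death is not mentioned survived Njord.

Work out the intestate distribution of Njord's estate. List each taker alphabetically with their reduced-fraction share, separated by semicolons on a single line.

Eirik 2/15; Hakon 1/15; Hallvard 2/15; Ingeborg 1/5; Tove 1/5; Trygve 1/15; Ylva 1/5

There is no surviving spouse, so the entire estate passes to Njord's descendants per capita at each generation.
At generation 1 (Ylva, Asgeir, Tove, Liv, Ingeborg) there are 5 shares of (1)/5 = 1/5 each.
Living: Ylva, Tove, and Ingeborg — each takes 1/5.
Deceased: Asgeir and Liv. Their combined 2/5 is pooled and carried to generation 2.
At generation 2 (Dagny, Hallvard, Eirik) there are 3 shares of (2/5)/3 = 2/15 each.
Living: Hallvard and Eirik — each takes 2/15.
Deceased: Dagny. That 2/15 share is carried to generation 3.
At generation 3 (Jorunn, Trygve) there are 2 shares of (2/15)/2 = 1/15 each.
Living: Trygve — each takes 1/15.
Deceased: Jorunn. That 1/15 share is carried to generation 4.
At generation 4 (Hakon) there are 1 shares of (1/15)/1 = 1/15 each.
Living: Hakon — each takes 1/15.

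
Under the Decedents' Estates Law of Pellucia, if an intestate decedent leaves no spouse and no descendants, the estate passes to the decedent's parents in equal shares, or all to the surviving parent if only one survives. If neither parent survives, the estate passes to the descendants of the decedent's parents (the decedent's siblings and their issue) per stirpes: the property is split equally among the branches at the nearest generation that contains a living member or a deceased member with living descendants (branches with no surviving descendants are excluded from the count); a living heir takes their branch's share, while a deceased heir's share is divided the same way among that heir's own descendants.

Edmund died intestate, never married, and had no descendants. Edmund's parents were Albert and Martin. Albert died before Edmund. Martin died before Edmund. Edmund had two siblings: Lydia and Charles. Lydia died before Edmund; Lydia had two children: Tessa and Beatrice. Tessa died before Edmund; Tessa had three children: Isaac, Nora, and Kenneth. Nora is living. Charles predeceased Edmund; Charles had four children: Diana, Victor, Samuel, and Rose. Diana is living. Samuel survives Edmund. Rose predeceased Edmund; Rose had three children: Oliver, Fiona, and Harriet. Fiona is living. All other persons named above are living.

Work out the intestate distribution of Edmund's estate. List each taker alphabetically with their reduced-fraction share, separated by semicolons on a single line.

Neither parent survives and there are no descendants, so the estate passes to Edmund's siblings and their issue per stirpes.
The estate is divided into 2 equal shares of 1/2 among Lydia, Charles.
Lydia predeceased; the 1/2 allotted to Lydia's branch passes to Lydia's issue by representation.
The 1/2 is divided into 2 equal shares of 1/4 among Tessa, Beatrice.
Tessa predeceased; the 1/4 allotted to Tessa's branch passes to Tessa's issue by representation.
The 1/4 is divided into 3 equal shares of 1/12 among Isaac, Nora, Kenneth.
Isaac is living and takes 1/12.
Nora is living and takes 1/12.
Kenneth is living and takes 1/12.
Beatrice is living and takes 1/4.
Charles predeceased; the 1/2 allotted to Charles's branch passes to Charles's issue by representation.
The 1/2 is divided into 4 equal shares of 1/8 among Diana, Victor, Samuel, Rose.
Diana is living and takes 1/8.
Victor is living and takes 1/8.
Samuel is living and takes 1/8.
Rose predeceased; the 1/8 allotted to Rose's branch passes to Rose's issue by representation.
The 1/8 is divided into 3 equal shares of 1/24 among Oliver, Fiona, Harriet.
Oliver is living and takes 1/24.
Fiona is living and takes 1/24.
Harriet is living and takes 1/24.

Beatrice 1/4; Diana 1/8; Fiona 1/24; Harriet 1/24; Isaac 1/12; Kenneth 1/12; Nora 1/12; Oliver 1/24; Samuel 1/8; Victor 1/8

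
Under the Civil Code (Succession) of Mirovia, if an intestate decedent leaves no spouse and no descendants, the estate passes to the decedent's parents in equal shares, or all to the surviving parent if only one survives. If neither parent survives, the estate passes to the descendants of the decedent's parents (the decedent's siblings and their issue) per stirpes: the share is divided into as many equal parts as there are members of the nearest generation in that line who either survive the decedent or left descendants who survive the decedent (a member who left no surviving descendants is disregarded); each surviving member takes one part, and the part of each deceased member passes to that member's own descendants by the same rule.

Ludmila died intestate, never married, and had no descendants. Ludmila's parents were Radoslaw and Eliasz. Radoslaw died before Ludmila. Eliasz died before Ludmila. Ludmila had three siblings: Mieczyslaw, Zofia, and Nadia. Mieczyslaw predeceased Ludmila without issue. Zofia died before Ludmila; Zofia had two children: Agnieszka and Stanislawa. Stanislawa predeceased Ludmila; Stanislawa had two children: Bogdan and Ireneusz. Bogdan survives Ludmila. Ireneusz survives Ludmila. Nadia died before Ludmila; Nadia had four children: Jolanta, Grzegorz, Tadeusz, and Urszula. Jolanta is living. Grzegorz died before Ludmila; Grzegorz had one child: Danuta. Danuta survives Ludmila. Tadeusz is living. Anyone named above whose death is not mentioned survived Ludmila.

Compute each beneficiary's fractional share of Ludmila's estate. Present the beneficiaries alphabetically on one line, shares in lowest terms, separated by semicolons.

Neither parent survives and there are no descendants, so the estate passes to Ludmila's siblings and their issue per stirpes.
Mieczyslaw left no surviving issue, so that branch lapses and is disregarded.
The estate is divided into 2 equal shares of 1/2 among Zofia, Nadia.
Zofia predeceased; the 1/2 allotted to Zofia's branch passes to Zofia's issue by representation.
The 1/2 is divided into 2 equal shares of 1/4 among Agnieszka, Stanislawa.
Agnieszka is living and takes 1/4.
Stanislawa predeceased; the 1/4 allotted to Stanislawa's branch passes to Stanislawa's issue by representation.
The 1/4 is divided into 2 equal shares of 1/8 among Bogdan, Ireneusz.
Bogdan is living and takes 1/8.
Ireneusz is living and takes 1/8.
Nadia predeceased; the 1/2 allotted to Nadia's branch passes to Nadia's issue by representation.
The 1/2 is divided into 4 equal shares of 1/8 among Jolanta, Grzegorz, Tadeusz, Urszula.
Jolanta is living and takes 1/8.
Grzegorz predeceased; the 1/8 allotted to Grzegorz's branch passes to Grzegorz's issue by representation.
Danuta is the sole taker at this level and receives the full 1/8.
Tadeusz is living and takes 1/8.
Urszula is living and takes 1/8.

Agnieszka 1/4; Bogdan 1/8; Danuta 1/8; Ireneusz 1/8; Jolanta 1/8; Tadeusz 1/8; Urszula 1/8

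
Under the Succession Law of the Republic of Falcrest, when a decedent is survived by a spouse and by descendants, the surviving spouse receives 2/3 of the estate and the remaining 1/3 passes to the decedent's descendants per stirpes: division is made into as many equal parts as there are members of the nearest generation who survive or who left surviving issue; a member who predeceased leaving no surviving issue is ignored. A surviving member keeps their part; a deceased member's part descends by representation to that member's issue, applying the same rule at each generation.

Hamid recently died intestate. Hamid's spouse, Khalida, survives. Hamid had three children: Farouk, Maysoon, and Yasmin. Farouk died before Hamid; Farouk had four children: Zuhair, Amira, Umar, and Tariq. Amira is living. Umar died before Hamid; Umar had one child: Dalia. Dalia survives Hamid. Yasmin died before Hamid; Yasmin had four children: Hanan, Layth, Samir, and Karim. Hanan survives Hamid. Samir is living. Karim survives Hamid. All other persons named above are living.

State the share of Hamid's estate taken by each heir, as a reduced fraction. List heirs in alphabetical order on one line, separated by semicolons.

Khalida, as surviving spouse, takes 2/3.
The remaining 1/3 passes to Hamid's descendants per stirpes.
The 1/3 is divided into 3 equal shares of 1/9 among Farouk, Maysoon, Yasmin.
Farouk predeceased; the 1/9 allotted to Farouk's branch passes to Farouk's issue by representation.
The 1/9 is divided into 4 equal shares of 1/36 among Zuhair, Amira, Umar, Tariq.
Zuhair is living and takes 1/36.
Amira is living and takes 1/36.
Umar predeceased; the 1/36 allotted to Umar's branch passes to Umar's issue by representation.
Dalia is the sole taker at this level and receives the full 1/36.
Tariq is living and takes 1/36.
Maysoon is living and takes 1/9.
Yasmin predeceased; the 1/9 allotted to Yasmin's branch passes to Yasmin's issue by representation.
The 1/9 is divided into 4 equal shares of 1/36 among Hanan, Layth, Samir, Karim.
Hanan is living and takes 1/36.
Layth is living and takes 1/36.
Samir is living and takes 1/36.
Karim is living and takes 1/36.

Amira 1/36; Dalia 1/36; Hanan 1/36; Karim 1/36; Khalida 2/3; Layth 1/36; Maysoon 1/9; Samir 1/36; Tariq 1/36; Zuhair 1/36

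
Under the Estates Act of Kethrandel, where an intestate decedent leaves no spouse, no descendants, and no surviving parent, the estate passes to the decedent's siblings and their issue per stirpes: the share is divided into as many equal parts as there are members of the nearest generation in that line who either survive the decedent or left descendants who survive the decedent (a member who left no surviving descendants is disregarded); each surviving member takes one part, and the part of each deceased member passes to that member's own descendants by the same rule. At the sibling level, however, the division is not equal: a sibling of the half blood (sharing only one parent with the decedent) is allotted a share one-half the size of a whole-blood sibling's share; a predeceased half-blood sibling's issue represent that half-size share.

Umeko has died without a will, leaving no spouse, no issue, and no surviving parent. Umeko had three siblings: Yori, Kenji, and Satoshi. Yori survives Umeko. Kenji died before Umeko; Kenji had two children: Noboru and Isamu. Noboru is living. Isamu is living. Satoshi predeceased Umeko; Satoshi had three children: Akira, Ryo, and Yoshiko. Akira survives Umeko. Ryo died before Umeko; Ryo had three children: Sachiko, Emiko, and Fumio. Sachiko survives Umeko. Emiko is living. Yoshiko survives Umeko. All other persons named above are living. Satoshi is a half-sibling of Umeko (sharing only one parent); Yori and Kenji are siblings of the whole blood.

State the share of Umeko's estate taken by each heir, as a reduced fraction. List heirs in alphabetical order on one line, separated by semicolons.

Akira 1/15; Emiko 1/45; Fumio 1/45; Isamu 1/5; Noboru 1/5; Sachiko 1/45; Yori 2/5; Yoshiko 1/15

No spouse, descendants, or parent survives, so the estate passes to Umeko's siblings per stirpes.
Half-blood siblings count for one-half the weight of whole-blood siblings at the initial division.
Dividing 1 in proportion to weights (total weight 5/2): Yori (weight 1) → 2/5; Kenji (weight 1) → 2/5; Satoshi (weight 1/2) → 1/5.
Yori is living and takes 2/5.
Kenji predeceased; the 2/5 allotted to Kenji's branch passes to Kenji's issue by representation.
The 2/5 is divided into 2 equal shares of 1/5 among Noboru, Isamu.
Noboru is living and takes 1/5.
Isamu is living and takes 1/5.
Satoshi predeceased; the 1/5 allotted to Satoshi's branch passes to Satoshi's issue by representation.
The 1/5 is divided into 3 equal shares of 1/15 among Akira, Ryo, Yoshiko.
Akira is living and takes 1/15.
Ryo predeceased; the 1/15 allotted to Ryo's branch passes to Ryo's issue by representation.
The 1/15 is divided into 3 equal shares of 1/45 among Sachiko, Emiko, Fumio.
Sachiko is living and takes 1/45.
Emiko is living and takes 1/45.
Fumio is living and takes 1/45.
Yoshiko is living and takes 1/15.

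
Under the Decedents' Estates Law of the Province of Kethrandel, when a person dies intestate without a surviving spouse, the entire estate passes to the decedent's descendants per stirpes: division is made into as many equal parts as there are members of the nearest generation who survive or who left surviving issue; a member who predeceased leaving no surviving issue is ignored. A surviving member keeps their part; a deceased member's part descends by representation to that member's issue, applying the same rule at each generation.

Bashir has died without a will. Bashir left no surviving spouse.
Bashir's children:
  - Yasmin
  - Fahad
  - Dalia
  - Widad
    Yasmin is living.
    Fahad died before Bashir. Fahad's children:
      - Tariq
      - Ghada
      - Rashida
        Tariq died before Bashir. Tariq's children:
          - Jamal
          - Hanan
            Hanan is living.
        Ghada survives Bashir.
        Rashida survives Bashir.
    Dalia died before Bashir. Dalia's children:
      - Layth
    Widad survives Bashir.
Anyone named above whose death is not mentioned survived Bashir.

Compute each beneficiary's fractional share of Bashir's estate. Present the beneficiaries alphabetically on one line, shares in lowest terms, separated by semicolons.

There is no surviving spouse, so the entire estate passes to Bashir's descendants per stirpes.
The estate is divided into 4 equal shares of 1/4 among Yasmin, Fahad, Dalia, Widad.
Yasmin is living and takes 1/4.
Fahad predeceased; the 1/4 allotted to Fahad's branch passes to Fahad's issue by representation.
The 1/4 is divided into 3 equal shares of 1/12 among Tariq, Ghada, Rashida.
Tariq predeceased; the 1/12 allotted to Tariq's branch passes to Tariq's issue by representation.
The 1/12 is divided into 2 equal shares of 1/24 among Jamal, Hanan.
Jamal is living and takes 1/24.
Hanan is living and takes 1/24.
Ghada is living and takes 1/12.
Rashida is living and takes 1/12.
Dalia predeceased; the 1/4 allotted to Dalia's branch passes to Dalia's issue by representation.
Layth is the sole taker at this level and receives the full 1/4.
Widad is living and takes 1/4.

Ghada 1/12; Hanan 1/24; Jamal 1/24; Layth 1/4; Rashida 1/12; Widad 1/4; Yasmin 1/4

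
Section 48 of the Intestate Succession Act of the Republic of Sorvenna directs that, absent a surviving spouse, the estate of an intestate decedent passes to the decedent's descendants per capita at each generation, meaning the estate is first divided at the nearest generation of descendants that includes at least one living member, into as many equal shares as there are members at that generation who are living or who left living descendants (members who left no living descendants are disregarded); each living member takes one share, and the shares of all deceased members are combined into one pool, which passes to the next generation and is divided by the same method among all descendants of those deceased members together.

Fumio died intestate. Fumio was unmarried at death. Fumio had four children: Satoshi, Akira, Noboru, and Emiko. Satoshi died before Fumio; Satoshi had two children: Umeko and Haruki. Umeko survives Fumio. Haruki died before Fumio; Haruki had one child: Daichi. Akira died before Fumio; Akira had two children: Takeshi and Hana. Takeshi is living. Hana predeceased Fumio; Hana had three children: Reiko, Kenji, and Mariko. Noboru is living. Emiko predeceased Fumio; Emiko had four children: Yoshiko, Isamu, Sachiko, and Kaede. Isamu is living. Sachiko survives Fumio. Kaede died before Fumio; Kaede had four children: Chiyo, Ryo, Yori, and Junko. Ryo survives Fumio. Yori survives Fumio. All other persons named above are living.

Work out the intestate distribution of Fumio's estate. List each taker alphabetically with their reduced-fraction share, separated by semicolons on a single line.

Chiyo 9/256; Daichi 9/256; Isamu 3/32; Junko 9/256; Kenji 9/256; Mariko 9/256; Noboru 1/4; Reiko 9/256; Ryo 9/256; Sachiko 3/32; Takeshi 3/32; Umeko 3/32; Yori 9/256; Yoshiko 3/32

There is no surviving spouse, so the entire estate passes to Fumio's descendants per capita at each generation.
At generation 1 (Satoshi, Akira, Noboru, Emiko) there are 4 shares of (1)/4 = 1/4 each.
Living: Noboru — each takes 1/4.
Deceased: Satoshi, Akira, and Emiko. Their combined 3/4 is pooled and carried to generation 2.
At generation 2 (Umeko, Haruki, Takeshi, Hana, Yoshiko, Isamu, Sachiko, Kaede) there are 8 shares of (3/4)/8 = 3/32 each.
Living: Umeko, Takeshi, Yoshiko, Isamu, and Sachiko — each takes 3/32.
Deceased: Haruki, Hana, and Kaede. Their combined 9/32 is pooled and carried to generation 3.
At generation 3 (Daichi, Reiko, Kenji, Mariko, Chiyo, Ryo, Yori, Junko) there are 8 shares of (9/32)/8 = 9/256 each.
Living: Daichi, Reiko, Kenji, Mariko, Chiyo, Ryo, Yori, and Junko — each takes 9/256.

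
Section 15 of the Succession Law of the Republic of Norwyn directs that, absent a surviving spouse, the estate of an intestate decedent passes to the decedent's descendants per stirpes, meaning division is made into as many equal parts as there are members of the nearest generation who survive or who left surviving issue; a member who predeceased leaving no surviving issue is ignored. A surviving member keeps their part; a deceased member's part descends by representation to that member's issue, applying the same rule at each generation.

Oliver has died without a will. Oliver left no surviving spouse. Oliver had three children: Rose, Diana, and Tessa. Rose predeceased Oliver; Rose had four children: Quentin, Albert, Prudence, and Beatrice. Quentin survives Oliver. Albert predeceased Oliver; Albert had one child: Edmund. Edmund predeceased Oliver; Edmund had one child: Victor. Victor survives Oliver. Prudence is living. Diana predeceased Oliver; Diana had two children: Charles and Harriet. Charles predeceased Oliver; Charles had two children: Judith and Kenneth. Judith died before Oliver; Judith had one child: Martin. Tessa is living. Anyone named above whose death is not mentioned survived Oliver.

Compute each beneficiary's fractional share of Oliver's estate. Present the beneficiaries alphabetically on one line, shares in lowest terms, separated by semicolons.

There is no surviving spouse, so the entire estate passes to Oliver's descendants per stirpes.
The estate is divided into 3 equal shares of 1/3 among Rose, Diana, Tessa.
Rose predeceased; the 1/3 allotted to Rose's branch passes to Rose's issue by representation.
The 1/3 is divided into 4 equal shares of 1/12 among Quentin, Albert, Prudence, Beatrice.
Quentin is living and takes 1/12.
Albert predeceased; the 1/12 allotted to Albert's branch passes to Albert's issue by representation.
Edmund's line is the sole branch at this level, so the full 1/12 passes to Edmund's issue by representation.
Victor is the sole taker at this level and receives the full 1/12.
Prudence is living and takes 1/12.
Beatrice is living and takes 1/12.
Diana predeceased; the 1/3 allotted to Diana's branch passes to Diana's issue by representation.
The 1/3 is divided into 2 equal shares of 1/6 among Charles, Harriet.
Charles predeceased; the 1/6 allotted to Charles's branch passes to Charles's issue by representation.
The 1/6 is divided into 2 equal shares of 1/12 among Judith, Kenneth.
Judith predeceased; the 1/12 allotted to Judith's branch passes to Judith's issue by representation.
Martin is the sole taker at this level and receives the full 1/12.
Kenneth is living and takes 1/12.
Harriet is living and takes 1/6.
Tessa is living and takes 1/3.

Beatrice 1/12; Harriet 1/6; Kenneth 1/12; Martin 1/12; Prudence 1/12; Quentin 1/12; Tessa 1/3; Victor 1/12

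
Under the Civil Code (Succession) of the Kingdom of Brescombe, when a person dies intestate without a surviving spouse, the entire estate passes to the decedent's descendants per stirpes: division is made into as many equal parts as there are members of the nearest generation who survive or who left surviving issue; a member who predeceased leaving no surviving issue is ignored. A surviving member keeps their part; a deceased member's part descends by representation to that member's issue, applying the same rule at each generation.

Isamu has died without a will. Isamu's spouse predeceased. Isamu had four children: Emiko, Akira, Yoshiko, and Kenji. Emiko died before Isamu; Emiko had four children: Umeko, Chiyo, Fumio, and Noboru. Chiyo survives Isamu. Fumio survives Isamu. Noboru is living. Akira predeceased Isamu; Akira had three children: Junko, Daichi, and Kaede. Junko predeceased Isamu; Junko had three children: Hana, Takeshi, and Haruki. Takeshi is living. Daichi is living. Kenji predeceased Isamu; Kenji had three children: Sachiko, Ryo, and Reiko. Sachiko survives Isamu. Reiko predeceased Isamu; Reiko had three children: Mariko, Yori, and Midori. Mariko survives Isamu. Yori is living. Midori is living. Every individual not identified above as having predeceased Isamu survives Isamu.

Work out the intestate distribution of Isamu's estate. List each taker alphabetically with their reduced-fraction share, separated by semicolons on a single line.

There is no surviving spouse, so the entire estate passes to Isamu's descendants per stirpes.
The estate is divided into 4 equal shares of 1/4 among Emiko, Akira, Yoshiko, Kenji.
Emiko predeceased; the 1/4 allotted to Emiko's branch passes to Emiko's issue by representation.
The 1/4 is divided into 4 equal shares of 1/16 among Umeko, Chiyo, Fumio, Noboru.
Umeko is living and takes 1/16.
Chiyo is living and takes 1/16.
Fumio is living and takes 1/16.
Noboru is living and takes 1/16.
Akira predeceased; the 1/4 allotted to Akira's branch passes to Akira's issue by representation.
The 1/4 is divided into 3 equal shares of 1/12 among Junko, Daichi, Kaede.
Junko predeceased; the 1/12 allotted to Junko's branch passes to Junko's issue by representation.
The 1/12 is divided into 3 equal shares of 1/36 among Hana, Takeshi, Haruki.
Hana is living and takes 1/36.
Takeshi is living and takes 1/36.
Haruki is living and takes 1/36.
Daichi is living and takes 1/12.
Kaede is living and takes 1/12.
Yoshiko is living and takes 1/4.
Kenji predeceased; the 1/4 allotted to Kenji's branch passes to Kenji's issue by representation.
The 1/4 is divided into 3 equal shares of 1/12 among Sachiko, Ryo, Reiko.
Sachiko is living and takes 1/12.
Ryo is living and takes 1/12.
Reiko predeceased; the 1/12 allotted to Reiko's branch passes to Reiko's issue by representation.
The 1/12 is divided into 3 equal shares of 1/36 among Mariko, Yori, Midori.
Mariko is living and takes 1/36.
Yori is living and takes 1/36.
Midori is living and takes 1/36.

Chiyo 1/16; Daichi 1/12; Fumio 1/16; Hana 1/36; Haruki 1/36; Kaede 1/12; Mariko 1/36; Midori 1/36; Noboru 1/16; Ryo 1/12; Sachiko 1/12; Takeshi 1/36; Umeko 1/16; Yori 1/36; Yoshiko 1/4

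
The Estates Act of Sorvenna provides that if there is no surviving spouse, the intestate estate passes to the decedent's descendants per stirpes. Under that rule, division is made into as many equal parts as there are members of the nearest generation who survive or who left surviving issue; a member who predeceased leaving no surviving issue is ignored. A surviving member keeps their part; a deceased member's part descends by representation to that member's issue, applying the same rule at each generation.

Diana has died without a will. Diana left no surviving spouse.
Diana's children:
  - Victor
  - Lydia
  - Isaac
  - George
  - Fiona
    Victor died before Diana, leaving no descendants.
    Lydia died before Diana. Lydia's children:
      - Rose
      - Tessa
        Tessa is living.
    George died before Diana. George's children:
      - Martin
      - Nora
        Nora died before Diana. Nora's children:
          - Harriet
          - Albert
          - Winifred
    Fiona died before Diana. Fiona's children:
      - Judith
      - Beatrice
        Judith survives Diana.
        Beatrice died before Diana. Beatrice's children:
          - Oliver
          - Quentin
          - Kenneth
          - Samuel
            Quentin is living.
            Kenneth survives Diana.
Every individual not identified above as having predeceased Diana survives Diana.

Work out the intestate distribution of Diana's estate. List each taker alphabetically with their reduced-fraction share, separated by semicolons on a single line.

Albert 1/24; Harriet 1/24; Isaac 1/4; Judith 1/8; Kenneth 1/32; Martin 1/8; Oliver 1/32; Quentin 1/32; Rose 1/8; Samuel 1/32; Tessa 1/8; Winifred 1/24

There is no surviving spouse, so the entire estate passes to Diana's descendants per stirpes.
Victor left no surviving issue, so that branch lapses and is disregarded.
The estate is divided into 4 equal shares of 1/4 among Lydia, Isaac, George, Fiona.
Lydia predeceased; the 1/4 allotted to Lydia's branch passes to Lydia's issue by representation.
The 1/4 is divided into 2 equal shares of 1/8 among Rose, Tessa.
Rose is living and takes 1/8.
Tessa is living and takes 1/8.
Isaac is living and takes 1/4.
George predeceased; the 1/4 allotted to George's branch passes to George's issue by representation.
The 1/4 is divided into 2 equal shares of 1/8 among Martin, Nora.
Martin is living and takes 1/8.
Nora predeceased; the 1/8 allotted to Nora's branch passes to Nora's issue by representation.
The 1/8 is divided into 3 equal shares of 1/24 among Harriet, Albert, Winifred.
Harriet is living and takes 1/24.
Albert is living and takes 1/24.
Winifred is living and takes 1/24.
Fiona predeceased; the 1/4 allotted to Fiona's branch passes to Fiona's issue by representation.
The 1/4 is divided into 2 equal shares of 1/8 among Judith, Beatrice.
Judith is living and takes 1/8.
Beatrice predeceased; the 1/8 allotted to Beatrice's branch passes to Beatrice's issue by representation.
The 1/8 is divided into 4 equal shares of 1/32 among Oliver, Quentin, Kenneth, Samuel.
Oliver is living and takes 1/32.
Quentin is living and takes 1/32.
Kenneth is living and takes 1/32.
Samuel is living and takes 1/32.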